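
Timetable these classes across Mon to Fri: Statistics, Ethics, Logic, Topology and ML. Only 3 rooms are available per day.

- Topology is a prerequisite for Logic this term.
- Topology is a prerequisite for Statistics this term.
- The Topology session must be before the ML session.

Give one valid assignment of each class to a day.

Ethics=Mon; Logic=Tue; ML=Tue; Statistics=Tue; Topology=Mon

Checking: Topology(Mon) before Logic(Tue); Topology(Mon) before ML(Tue); Topology(Mon) before Statistics(Tue); max 3 per day (cap 3).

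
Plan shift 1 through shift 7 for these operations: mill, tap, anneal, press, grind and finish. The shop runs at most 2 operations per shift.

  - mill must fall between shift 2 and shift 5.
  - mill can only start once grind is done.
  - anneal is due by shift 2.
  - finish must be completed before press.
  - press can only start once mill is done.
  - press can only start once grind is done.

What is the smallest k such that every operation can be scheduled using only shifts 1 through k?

The precedence chain requires at least 3 distinct shifts.
With at most 2 per shift and 6 operations, at least 3 shifts are needed.
3 works (last occupied shift: shift 3): for example grind=shift 1, mill=shift 2, finish=shift 2, press=shift 3, anneal=shift 1, tap=shift 3.

3 shifts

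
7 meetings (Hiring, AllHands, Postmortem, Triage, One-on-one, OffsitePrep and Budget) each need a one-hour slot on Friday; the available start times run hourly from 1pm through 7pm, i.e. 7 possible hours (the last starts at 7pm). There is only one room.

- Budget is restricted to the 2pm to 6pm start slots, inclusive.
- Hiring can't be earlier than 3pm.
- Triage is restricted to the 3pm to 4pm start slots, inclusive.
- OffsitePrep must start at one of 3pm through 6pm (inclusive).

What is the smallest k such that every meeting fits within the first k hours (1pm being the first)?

With at most 1 per hour and 7 meetings, at least 7 hours are needed.
Hiring can't be placed before 3pm — that is hour 3 counting from 1pm — so the schedule must run through at least 3 hours.
7 works (last occupied hour: 7pm): for example Hiring in 5pm, Triage in 3pm, One-on-one in 7pm, OffsitePrep in 4pm, Postmortem in 6pm, AllHands in 1pm, Budget in 2pm.

7 hours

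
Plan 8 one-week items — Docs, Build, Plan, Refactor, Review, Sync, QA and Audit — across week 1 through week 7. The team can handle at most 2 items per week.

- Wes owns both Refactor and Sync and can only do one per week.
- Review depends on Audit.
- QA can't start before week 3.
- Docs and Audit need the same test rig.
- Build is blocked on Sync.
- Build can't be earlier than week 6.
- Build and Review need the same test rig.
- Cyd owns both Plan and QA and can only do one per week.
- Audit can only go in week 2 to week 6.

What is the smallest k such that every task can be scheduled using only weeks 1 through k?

6

The precedence chain requires at least 2 distinct weeks.
With at most 2 per week and 8 tasks, at least 4 weeks are needed.
Build can't be placed before week 6, so the schedule must run through at least week 6.
6 works (last occupied week: week 6): for example Sync in week 1, QA in week 3, Review in week 3, Audit in week 2, Build in week 6, Docs in week 1, Refactor in week 4, Plan in week 2.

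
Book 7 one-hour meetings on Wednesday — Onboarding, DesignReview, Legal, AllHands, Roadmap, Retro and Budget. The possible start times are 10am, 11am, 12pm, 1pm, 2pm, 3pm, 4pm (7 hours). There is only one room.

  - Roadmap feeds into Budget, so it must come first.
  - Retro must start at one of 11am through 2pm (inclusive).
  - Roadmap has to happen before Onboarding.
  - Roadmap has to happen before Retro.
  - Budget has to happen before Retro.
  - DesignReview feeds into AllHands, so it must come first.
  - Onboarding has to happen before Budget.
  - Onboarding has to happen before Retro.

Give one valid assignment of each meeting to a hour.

Roadmap -> 10am, Budget -> 12pm, AllHands -> 3pm, Legal -> 4pm, Retro -> 1pm, DesignReview -> 2pm, Onboarding -> 11am

Checking: Roadmap(10am) before Onboarding(11am); Roadmap(10am) before Retro(1pm); Onboarding(11am) before Retro(1pm); Roadmap(10am) before Budget(12pm); Budget(12pm) before Retro(1pm); DesignReview(2pm) before AllHands(3pm); Onboarding(11am) before Budget(12pm); Retro=1pm in [11am,2pm]; max 1 per hour (cap 1).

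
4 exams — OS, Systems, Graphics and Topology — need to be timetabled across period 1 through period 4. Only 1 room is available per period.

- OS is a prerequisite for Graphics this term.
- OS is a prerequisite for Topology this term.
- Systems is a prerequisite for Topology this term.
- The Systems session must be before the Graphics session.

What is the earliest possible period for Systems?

Downstream work caps Systems at period 3.
Systems at period 1 is achievable: Topology in period 4, OS in period 2, Graphics in period 3, Systems in period 1.

period 1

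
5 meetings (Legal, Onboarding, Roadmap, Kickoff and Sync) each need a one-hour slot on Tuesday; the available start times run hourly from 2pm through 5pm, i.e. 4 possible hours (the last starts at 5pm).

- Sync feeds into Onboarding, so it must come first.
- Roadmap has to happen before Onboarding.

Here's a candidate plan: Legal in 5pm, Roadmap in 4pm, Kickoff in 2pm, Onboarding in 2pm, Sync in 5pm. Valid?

No — it violates: Sync feeds into Onboarding, so it must come first

Sync feeds into Onboarding, so it must come first — violated.
Roadmap has to happen before Onboarding — violated.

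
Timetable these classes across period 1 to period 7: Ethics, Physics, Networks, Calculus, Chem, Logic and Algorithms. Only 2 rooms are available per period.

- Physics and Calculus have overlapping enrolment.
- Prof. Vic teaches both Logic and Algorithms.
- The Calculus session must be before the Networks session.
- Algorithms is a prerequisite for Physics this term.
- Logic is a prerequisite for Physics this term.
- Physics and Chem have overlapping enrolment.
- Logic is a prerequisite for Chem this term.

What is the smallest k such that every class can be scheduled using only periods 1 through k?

The precedence chain requires at least 2 distinct periods.
With at most 2 per period and 7 classes, at least 4 periods are needed.
4 works (last occupied period: period 4): for example Algorithms in period 2; Networks in period 2; Calculus in period 1; Physics in period 3; Ethics in period 3; Logic in period 1; Chem in period 4.

4 periods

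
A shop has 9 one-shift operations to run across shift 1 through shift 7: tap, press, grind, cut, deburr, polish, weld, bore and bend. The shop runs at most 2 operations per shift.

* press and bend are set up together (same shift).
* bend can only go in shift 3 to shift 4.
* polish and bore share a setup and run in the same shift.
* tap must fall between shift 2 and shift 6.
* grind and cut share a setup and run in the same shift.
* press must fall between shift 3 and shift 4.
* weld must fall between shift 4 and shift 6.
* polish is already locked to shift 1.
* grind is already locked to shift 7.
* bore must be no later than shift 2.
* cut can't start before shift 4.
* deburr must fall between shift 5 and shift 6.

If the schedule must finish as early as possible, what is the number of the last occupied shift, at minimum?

With at most 2 per shift and 9 operations, at least 5 shifts are needed.
grind can't be placed before shift 7, so the schedule must run through at least shift 7.
7 works (last occupied shift: shift 7): for example grind in shift 7; cut in shift 7; bore in shift 1; press in shift 3; deburr in shift 5; tap in shift 2; bend in shift 3; polish in shift 1; weld in shift 4.

shift 7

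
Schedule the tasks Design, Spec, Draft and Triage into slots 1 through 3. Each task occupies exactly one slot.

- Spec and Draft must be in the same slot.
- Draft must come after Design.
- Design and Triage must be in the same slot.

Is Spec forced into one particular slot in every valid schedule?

Spec can be 2 (e.g. Triage -> 1; Spec -> 2; Draft -> 2; Design -> 1) or 3 (e.g. Triage in 1, Design in 1, Draft in 3, Spec in 3).

No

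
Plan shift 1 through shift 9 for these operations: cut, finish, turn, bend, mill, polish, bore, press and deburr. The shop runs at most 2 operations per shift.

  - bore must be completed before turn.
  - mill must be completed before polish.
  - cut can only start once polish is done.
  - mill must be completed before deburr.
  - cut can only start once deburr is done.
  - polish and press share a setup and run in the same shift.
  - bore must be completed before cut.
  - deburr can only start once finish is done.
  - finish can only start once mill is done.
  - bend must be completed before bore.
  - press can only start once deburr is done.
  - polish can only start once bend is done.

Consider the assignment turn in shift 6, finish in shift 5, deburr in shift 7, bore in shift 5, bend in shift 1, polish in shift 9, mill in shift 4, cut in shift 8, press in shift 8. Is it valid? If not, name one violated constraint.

Invalid. cut can only start once polish is done.

bore must be completed before turn — holds.
cut can only start once deburr is done — holds.
cut can only start once polish is done — violated.
mill must be completed before polish — holds.
polish can only start once bend is done — holds.
bend must be completed before bore — holds.
finish can only start once mill is done — holds.
press can only start once deburr is done — holds.
mill must be completed before deburr — holds.
The shop runs at most 2 operations per shift — holds.
bore must be completed before cut — holds.
deburr can only start once finish is done — holds.
polish and press share a setup and run in the same shift — violated.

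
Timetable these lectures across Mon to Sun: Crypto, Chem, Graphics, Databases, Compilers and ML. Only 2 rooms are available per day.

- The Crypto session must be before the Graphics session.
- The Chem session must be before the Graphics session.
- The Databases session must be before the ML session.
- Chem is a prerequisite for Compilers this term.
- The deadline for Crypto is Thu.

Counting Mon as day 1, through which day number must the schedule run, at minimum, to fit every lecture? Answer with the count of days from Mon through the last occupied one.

3

The precedence chain requires at least 2 distinct days.
With at most 2 per day and 6 lectures, at least 3 days are needed.
3 works (last occupied day: Wed): for example Graphics -> Tue, Crypto -> Mon, ML -> Wed, Databases -> Tue, Compilers -> Wed, Chem -> Mon.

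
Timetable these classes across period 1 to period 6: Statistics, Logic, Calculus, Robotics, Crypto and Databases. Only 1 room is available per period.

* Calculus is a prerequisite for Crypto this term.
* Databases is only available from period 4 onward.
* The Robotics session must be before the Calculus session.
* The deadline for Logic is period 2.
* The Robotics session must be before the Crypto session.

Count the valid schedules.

Splitting on Logic: it can be period 1 (12), period 2 (12). Listing each branch's schedules as (Statistics, Calculus, Robotics, Crypto, Databases) by period number:
Logic=period 1: (2,4,3,5,6) (2,4,3,6,5) (2,5,3,6,4) (3,4,2,5,6) (3,4,2,6,5) (3,5,2,6,4) (4,3,2,5,6) (4,3,2,6,5) (5,3,2,4,6) (5,3,2,6,4) (6,3,2,4,5) (6,3,2,5,4) — 12.
Logic=period 2: (1,4,3,5,6) (1,4,3,6,5) (1,5,3,6,4) (3,4,1,5,6) (3,4,1,6,5) (3,5,1,6,4) (4,3,1,5,6) (4,3,1,6,5) (5,3,1,4,6) (5,3,1,6,4) (6,3,1,4,5) (6,3,1,5,4) — 12.
Summing: 12 + 12 = 24.

24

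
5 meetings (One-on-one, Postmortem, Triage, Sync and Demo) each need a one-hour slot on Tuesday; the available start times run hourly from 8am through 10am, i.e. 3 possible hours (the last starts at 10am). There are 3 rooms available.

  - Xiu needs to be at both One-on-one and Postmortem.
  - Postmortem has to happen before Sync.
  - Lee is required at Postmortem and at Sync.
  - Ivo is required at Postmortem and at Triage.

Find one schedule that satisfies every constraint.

Postmortem in 8am; One-on-one in 9am; Triage in 9am; Sync in 9am; Demo in 8am

Checking: Postmortem(8am) before Sync(9am); Postmortem(8am) != Triage(9am); Postmortem(8am) != Sync(9am); One-on-one(9am) != Postmortem(8am); max 3 per hour (cap 3).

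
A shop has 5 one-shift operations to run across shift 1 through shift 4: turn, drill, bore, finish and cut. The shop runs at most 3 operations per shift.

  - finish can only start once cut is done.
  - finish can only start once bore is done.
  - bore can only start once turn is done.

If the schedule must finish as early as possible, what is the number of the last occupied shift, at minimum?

The precedence chain requires at least 3 distinct shifts.
With at most 3 per shift and 5 operations, at least 2 shifts are needed.
3 works (last occupied shift: shift 3): for example drill in shift 1, finish in shift 3, bore in shift 2, cut in shift 1, turn in shift 1.

3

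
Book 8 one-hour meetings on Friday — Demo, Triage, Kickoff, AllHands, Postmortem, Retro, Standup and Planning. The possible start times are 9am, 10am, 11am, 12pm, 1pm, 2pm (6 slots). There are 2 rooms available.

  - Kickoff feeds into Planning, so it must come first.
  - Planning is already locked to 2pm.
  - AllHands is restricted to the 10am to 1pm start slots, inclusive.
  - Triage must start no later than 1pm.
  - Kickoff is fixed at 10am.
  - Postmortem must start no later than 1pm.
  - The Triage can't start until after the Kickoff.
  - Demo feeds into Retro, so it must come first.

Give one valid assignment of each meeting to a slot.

Triage in 11am; Demo in 9am; AllHands in 10am; Planning in 2pm; Postmortem in 9am; Standup in 12pm; Retro in 11am; Kickoff in 10am

Checking: Kickoff(10am) before Planning(2pm); Demo(9am) before Retro(11am); Kickoff(10am) before Triage(11am); AllHands=10am in [10am,1pm]; Planning=2pm in [2pm,2pm]; Triage=11am in [9am,1pm]; Kickoff=10am in [10am,10am]; Postmortem=9am in [9am,1pm]; max 2 per slot (cap 2).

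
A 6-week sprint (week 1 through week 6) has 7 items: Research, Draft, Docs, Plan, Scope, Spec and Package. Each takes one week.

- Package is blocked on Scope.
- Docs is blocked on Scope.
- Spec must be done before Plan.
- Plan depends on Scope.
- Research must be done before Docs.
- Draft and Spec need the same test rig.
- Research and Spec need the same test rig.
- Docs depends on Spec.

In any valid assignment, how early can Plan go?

Precedence pushes Plan to at least week 2.
Plan at week 2 is achievable: Spec -> week 1, Package -> week 2, Plan -> week 2, Draft -> week 2, Docs -> week 3, Scope -> week 1, Research -> week 2.

week 2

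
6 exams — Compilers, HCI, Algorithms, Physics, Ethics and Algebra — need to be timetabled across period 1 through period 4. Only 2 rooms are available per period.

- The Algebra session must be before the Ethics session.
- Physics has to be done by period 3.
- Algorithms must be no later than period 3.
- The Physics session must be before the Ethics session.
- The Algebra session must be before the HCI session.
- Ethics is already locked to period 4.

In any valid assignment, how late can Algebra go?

Downstream work caps Algebra at period 3.
Algebra at period 3 is achievable: Physics in period 1; HCI in period 4; Ethics in period 4; Compilers in period 2; Algorithms in period 1; Algebra in period 3.

period 3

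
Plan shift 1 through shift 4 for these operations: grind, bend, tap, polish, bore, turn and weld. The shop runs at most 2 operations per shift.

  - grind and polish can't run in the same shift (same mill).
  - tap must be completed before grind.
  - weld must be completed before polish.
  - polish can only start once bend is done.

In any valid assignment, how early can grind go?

Precedence pushes grind to at least shift 2.
grind at shift 2 is achievable: bore -> shift 3, grind -> shift 2, weld -> shift 2, turn -> shift 4, tap -> shift 1, bend -> shift 1, polish -> shift 3.

shift 2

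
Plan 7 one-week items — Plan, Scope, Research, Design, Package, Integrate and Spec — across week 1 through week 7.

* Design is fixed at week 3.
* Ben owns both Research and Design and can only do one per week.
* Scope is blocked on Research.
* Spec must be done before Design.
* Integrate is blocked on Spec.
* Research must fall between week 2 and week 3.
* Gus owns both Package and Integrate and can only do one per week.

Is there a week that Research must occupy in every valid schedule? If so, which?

week 2

Research's window is week 2–week 3.
Design is fixed at week 3, and Research can't share a week with Design.
So Research must be week 2.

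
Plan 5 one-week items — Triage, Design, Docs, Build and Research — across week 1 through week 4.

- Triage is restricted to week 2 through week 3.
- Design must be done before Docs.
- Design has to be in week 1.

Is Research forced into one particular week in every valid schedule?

No

Research can be week 1 (e.g. Docs -> week 2; Research -> week 1; Build -> week 1; Design -> week 1; Triage -> week 2) or week 2 (e.g. Design -> week 1, Build -> week 1, Research -> week 2, Triage -> week 2, Docs -> week 2).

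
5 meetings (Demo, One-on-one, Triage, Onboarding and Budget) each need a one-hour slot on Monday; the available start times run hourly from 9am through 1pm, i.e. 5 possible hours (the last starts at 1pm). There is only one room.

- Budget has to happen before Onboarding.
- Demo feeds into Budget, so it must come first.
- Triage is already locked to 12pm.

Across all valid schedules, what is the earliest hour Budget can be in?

10am

Precedence pushes Budget to at least 10am; downstream work caps Budget at 12pm.
Budget at 10am is achievable: Budget=10am, One-on-one=1pm, Triage=12pm, Demo=9am, Onboarding=11am.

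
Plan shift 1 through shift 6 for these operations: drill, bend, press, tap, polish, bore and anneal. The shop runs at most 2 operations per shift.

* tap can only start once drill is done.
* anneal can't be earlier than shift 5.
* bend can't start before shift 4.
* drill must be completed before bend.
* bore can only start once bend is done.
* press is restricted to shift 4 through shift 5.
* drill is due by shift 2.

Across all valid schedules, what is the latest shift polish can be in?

shift 6

polish at shift 6 is achievable: tap -> shift 2, polish -> shift 6, press -> shift 4, drill -> shift 1, bore -> shift 5, anneal -> shift 5, bend -> shift 4.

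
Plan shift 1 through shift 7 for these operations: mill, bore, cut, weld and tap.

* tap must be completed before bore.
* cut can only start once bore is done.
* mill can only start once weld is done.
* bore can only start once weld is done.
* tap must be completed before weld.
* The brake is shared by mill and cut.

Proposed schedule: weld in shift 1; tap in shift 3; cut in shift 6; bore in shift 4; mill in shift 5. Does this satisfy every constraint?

tap must be completed before bore — holds.
cut can only start once bore is done — holds.
The brake is shared by mill and cut — holds.
mill can only start once weld is done — holds.
tap must be completed before weld — violated.
bore can only start once weld is done — holds.

Invalid. tap must be completed before weld.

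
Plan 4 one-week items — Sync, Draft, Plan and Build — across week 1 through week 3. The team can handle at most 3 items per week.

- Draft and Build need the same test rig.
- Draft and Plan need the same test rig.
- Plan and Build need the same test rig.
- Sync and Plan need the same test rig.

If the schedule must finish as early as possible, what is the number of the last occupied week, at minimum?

With at most 3 per week and 4 tasks, at least 2 weeks are needed.
Could 2 weeks be enough, i.e. nothing placed later than week 2? No: Draft, Plan and Build must all be in different weeks (Draft/Plan can't share; Draft/Build can't share; Plan/Build can't share), but only 2 weeks are available: 3 tasks can't fit in 2 distinct weeks.
So 2 weeks is not enough.
3 works (last occupied week: week 3): for example Plan -> week 2; Sync -> week 1; Build -> week 3; Draft -> week 1.

week 3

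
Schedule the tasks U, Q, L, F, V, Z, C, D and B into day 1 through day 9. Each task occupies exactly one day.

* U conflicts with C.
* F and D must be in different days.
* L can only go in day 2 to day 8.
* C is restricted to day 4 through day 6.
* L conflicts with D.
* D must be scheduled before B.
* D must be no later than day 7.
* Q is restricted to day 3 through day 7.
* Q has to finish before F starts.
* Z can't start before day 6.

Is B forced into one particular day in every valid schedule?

B can be day 2 (e.g. V -> day 1, Z -> day 6, C -> day 4, L -> day 2, B -> day 2, U -> day 1, F -> day 4, Q -> day 3, D -> day 1) or day 3 (e.g. F=day 4, Z=day 6, V=day 1, Q=day 3, C=day 4, D=day 1, B=day 3, L=day 2, U=day 1).

No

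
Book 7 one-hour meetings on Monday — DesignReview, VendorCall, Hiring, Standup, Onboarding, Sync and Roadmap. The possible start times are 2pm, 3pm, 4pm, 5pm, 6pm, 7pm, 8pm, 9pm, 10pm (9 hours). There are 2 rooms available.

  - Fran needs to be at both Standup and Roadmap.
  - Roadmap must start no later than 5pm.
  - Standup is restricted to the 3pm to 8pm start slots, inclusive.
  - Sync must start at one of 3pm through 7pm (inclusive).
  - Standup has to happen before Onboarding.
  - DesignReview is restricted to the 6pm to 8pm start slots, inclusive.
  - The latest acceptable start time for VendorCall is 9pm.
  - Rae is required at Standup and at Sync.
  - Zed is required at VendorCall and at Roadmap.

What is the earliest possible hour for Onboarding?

4pm

Precedence pushes Onboarding to at least 4pm.
Onboarding at 4pm is achievable: Standup -> 3pm; Hiring -> 2pm; VendorCall -> 3pm; Sync -> 4pm; Roadmap -> 2pm; Onboarding -> 4pm; DesignReview -> 6pm.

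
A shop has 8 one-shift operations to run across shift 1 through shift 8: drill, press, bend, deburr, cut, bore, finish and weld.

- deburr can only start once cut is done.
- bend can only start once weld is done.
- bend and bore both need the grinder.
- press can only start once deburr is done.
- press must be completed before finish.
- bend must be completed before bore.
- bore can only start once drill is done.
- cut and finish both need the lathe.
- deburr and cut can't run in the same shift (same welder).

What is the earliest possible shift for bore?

shift 3

Precedence pushes bore to at least shift 3.
bore at shift 3 is achievable: finish=shift 4, deburr=shift 2, drill=shift 1, cut=shift 1, weld=shift 1, bore=shift 3, press=shift 3, bend=shift 2.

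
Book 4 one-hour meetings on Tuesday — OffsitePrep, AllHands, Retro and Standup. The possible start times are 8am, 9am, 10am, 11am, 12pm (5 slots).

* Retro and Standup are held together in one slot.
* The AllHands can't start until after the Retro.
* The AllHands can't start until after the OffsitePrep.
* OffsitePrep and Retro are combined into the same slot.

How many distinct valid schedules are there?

Splitting on OffsitePrep: it can be 8am (4), 9am (3), 10am (2), 11am (1). Listing each branch's schedules as (AllHands, Retro, Standup):
OffsitePrep=8am: (9am,8am,8am) (10am,8am,8am) (11am,8am,8am) (12pm,8am,8am) — 4.
OffsitePrep=9am: (10am,9am,9am) (11am,9am,9am) (12pm,9am,9am) — 3.
OffsitePrep=10am: (11am,10am,10am) (12pm,10am,10am) — 2.
OffsitePrep=11am: (12pm,11am,11am) — 1.
Summing: 4 + 3 + 2 + 1 = 10.

10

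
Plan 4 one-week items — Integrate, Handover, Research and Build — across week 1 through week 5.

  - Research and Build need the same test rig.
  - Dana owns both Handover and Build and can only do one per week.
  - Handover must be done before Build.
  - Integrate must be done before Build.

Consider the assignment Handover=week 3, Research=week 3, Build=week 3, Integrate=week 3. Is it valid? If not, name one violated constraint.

Research and Build need the same test rig — violated.
Integrate must be done before Build — violated.
Dana owns both Handover and Build and can only do one per week — violated.
Handover must be done before Build — violated.

Invalid. Research and Build need the same test rig.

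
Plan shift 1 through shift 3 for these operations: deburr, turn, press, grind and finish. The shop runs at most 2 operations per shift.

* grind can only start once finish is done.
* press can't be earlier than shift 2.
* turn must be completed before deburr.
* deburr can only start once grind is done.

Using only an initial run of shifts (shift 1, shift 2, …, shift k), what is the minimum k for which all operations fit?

The precedence chain requires at least 3 distinct shifts.
With at most 2 per shift and 5 operations, at least 3 shifts are needed.
3 works (last occupied shift: shift 3): for example press -> shift 2; turn -> shift 1; finish -> shift 1; grind -> shift 2; deburr -> shift 3.

3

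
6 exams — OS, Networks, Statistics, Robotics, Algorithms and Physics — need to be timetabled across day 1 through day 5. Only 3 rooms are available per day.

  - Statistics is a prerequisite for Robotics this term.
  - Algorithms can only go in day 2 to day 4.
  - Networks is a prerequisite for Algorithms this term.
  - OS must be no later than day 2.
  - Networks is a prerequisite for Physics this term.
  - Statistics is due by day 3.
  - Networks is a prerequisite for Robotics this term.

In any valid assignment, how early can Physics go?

Precedence pushes Physics to at least day 2.
Physics at day 2 is achievable: Statistics -> day 1; Algorithms -> day 2; Robotics -> day 2; OS -> day 1; Physics -> day 2; Networks -> day 1.

day 2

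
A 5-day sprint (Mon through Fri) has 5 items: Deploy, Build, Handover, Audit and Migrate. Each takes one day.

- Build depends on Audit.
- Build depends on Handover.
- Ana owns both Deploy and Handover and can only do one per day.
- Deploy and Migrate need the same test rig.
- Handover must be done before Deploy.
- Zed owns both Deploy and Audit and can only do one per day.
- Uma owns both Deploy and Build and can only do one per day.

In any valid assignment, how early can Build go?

Tue

Precedence pushes Build to at least Tue.
Build at Tue is achievable: Build=Tue, Audit=Mon, Deploy=Wed, Migrate=Mon, Handover=Mon.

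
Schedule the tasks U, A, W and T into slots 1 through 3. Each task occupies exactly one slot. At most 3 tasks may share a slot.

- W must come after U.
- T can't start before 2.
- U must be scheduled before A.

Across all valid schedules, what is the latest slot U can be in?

Downstream work caps U at 2.
U at 2 is achievable: A=3; W=3; T=2; U=2.

2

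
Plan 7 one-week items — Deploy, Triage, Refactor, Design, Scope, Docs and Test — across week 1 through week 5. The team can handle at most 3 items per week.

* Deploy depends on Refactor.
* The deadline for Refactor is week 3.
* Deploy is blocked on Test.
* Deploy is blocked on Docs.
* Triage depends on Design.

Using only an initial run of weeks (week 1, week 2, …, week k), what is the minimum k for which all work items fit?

The precedence chain requires at least 2 distinct weeks.
With at most 3 per week and 7 work items, at least 3 weeks are needed.
3 works (last occupied week: week 3): for example Docs=week 1, Test=week 1, Scope=week 2, Design=week 2, Triage=week 3, Refactor=week 1, Deploy=week 2.

3 weeks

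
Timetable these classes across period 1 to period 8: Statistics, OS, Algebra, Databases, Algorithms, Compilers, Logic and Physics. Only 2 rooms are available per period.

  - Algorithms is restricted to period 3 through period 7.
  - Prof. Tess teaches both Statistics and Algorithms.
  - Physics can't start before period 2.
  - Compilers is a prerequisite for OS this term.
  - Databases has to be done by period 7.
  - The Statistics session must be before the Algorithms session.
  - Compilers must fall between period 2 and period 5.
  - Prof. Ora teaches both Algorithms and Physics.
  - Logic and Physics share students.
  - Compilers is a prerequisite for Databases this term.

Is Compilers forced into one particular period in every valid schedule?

Compilers can be period 2 (e.g. OS=period 4, Logic=period 4, Databases=period 3, Algorithms=period 3, Physics=period 2, Compilers=period 2, Algebra=period 1, Statistics=period 1) or period 3 (e.g. Databases -> period 4, Physics -> period 2, OS -> period 4, Algebra -> period 1, Statistics -> period 1, Logic -> period 5, Compilers -> period 3, Algorithms -> period 3).

No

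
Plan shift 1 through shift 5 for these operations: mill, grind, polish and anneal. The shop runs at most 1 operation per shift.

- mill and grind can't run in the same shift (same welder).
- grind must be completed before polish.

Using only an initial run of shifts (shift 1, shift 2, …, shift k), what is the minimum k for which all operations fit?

The precedence chain requires at least 2 distinct shifts.
With at most 1 per shift and 4 operations, at least 4 shifts are needed.
4 works (last occupied shift: shift 4): for example mill=shift 3, anneal=shift 4, grind=shift 1, polish=shift 2.

4 shifts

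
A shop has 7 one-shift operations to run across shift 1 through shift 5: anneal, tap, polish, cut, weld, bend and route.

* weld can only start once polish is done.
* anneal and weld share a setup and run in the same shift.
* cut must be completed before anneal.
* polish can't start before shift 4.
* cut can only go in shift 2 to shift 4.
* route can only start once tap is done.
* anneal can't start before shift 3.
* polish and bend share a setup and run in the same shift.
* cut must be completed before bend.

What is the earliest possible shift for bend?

shift 4

Bend must be in the same shift as polish, which can't be before shift 4, so bend is at least shift 4; bend must be in the same shift as polish, which can't be after shift 4, so bend is at most shift 4.
bend at shift 4 is achievable: anneal -> shift 5; route -> shift 2; polish -> shift 4; bend -> shift 4; weld -> shift 5; tap -> shift 1; cut -> shift 2.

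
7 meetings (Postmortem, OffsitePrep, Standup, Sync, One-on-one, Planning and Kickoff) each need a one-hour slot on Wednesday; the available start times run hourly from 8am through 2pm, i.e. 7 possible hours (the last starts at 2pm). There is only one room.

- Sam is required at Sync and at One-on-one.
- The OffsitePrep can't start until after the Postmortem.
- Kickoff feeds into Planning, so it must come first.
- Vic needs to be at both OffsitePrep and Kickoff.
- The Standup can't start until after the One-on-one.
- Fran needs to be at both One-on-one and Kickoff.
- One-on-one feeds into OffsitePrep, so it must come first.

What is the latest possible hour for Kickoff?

1pm

Downstream work caps Kickoff at 1pm.
Kickoff at 1pm is achievable: Postmortem in 9am, One-on-one in 8am, Planning in 2pm, OffsitePrep in 10am, Sync in 12pm, Standup in 11am, Kickoff in 1pm.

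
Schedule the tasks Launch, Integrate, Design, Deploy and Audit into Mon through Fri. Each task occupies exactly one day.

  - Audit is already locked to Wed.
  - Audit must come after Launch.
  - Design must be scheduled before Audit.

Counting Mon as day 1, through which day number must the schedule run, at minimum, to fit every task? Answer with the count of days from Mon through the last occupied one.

The precedence chain requires at least 2 distinct days.
Audit can't be placed before Wed — that is day 3 counting from Mon — so the schedule must run through at least 3 days.
3 works (last occupied day: Wed): for example Integrate -> Mon; Launch -> Mon; Audit -> Wed; Deploy -> Mon; Design -> Mon.

3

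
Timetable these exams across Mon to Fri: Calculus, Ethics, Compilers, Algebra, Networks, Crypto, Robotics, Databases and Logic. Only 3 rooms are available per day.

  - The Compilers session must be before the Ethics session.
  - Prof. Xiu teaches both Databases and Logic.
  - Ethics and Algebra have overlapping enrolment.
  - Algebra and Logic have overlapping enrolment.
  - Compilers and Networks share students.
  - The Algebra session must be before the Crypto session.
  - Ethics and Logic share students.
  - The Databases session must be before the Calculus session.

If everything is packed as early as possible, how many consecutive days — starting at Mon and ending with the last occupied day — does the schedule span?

3

The precedence chain requires at least 2 distinct days.
With at most 3 per day and 9 exams, at least 3 days are needed.
3 works (last occupied day: Wed): for example Ethics in Tue, Databases in Mon, Robotics in Wed, Logic in Wed, Crypto in Tue, Calculus in Tue, Algebra in Mon, Networks in Wed, Compilers in Mon.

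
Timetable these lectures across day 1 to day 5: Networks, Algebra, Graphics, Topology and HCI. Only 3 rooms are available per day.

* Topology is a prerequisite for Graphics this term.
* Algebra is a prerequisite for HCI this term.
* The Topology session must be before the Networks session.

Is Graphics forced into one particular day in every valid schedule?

Graphics can be day 2 (e.g. Algebra in day 1, Graphics in day 2, Topology in day 1, HCI in day 2, Networks in day 2) or day 3 (e.g. Networks -> day 2; Topology -> day 1; Graphics -> day 3; Algebra -> day 1; HCI -> day 2).

No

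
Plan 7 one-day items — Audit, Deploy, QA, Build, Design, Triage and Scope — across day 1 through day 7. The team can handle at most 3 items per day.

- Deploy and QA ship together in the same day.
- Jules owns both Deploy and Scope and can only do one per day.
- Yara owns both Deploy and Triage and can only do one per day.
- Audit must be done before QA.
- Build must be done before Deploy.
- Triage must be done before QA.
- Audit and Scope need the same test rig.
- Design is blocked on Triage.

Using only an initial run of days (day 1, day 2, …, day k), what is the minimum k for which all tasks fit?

3 days

The precedence chain requires at least 2 distinct days.
With at most 3 per day and 7 tasks, at least 3 days are needed.
3 works (last occupied day: day 3): for example Triage -> day 1; Scope -> day 3; Design -> day 2; Audit -> day 1; Build -> day 1; QA -> day 2; Deploy -> day 2.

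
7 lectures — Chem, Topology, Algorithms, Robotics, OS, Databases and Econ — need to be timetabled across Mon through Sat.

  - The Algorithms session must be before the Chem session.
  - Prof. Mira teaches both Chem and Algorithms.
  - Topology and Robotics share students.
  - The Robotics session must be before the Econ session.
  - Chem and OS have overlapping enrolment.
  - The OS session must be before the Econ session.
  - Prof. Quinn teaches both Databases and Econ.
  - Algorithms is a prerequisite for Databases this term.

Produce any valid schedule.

Chem=Tue; OS=Mon; Topology=Tue; Robotics=Mon; Econ=Tue; Databases=Wed; Algorithms=Mon

Checking: OS(Mon) before Econ(Tue); Algorithms(Mon) before Databases(Wed); Robotics(Mon) before Econ(Tue); Algorithms(Mon) before Chem(Tue); Chem(Tue) != OS(Mon); Chem(Tue) != Algorithms(Mon); Databases(Wed) != Econ(Tue); Topology(Tue) != Robotics(Mon).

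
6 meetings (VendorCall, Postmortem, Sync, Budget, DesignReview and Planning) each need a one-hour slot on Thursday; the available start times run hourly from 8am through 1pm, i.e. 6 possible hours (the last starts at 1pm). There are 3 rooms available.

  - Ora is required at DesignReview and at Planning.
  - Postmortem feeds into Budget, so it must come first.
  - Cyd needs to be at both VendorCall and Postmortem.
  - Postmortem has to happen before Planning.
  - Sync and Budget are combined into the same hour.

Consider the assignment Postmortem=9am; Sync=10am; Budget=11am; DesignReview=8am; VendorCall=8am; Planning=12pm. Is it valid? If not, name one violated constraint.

There are 3 rooms available — holds.
Sync and Budget are combined into the same hour — violated.
Postmortem has to happen before Planning — holds.
Postmortem feeds into Budget, so it must come first — holds.
Ora is required at DesignReview and at Planning — holds.
Cyd needs to be at both VendorCall and Postmortem — holds.

No — it violates: Sync and Budget are combined into the same hour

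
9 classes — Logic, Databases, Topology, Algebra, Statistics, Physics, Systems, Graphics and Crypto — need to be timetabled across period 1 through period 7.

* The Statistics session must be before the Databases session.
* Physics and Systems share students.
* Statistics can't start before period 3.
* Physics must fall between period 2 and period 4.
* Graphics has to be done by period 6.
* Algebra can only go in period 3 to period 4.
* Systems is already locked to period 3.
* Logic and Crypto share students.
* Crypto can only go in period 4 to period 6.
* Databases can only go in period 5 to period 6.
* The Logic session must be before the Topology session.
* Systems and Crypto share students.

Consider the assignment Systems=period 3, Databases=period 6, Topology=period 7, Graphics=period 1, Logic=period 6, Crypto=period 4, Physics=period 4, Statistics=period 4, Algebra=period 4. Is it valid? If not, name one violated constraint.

Yes, all constraints hold

The Statistics session must be before the Databases session — holds.
Physics and Systems share students — holds.
Databases can only go in period 5 to period 6 — holds.
Algebra can only go in period 3 to period 4 — holds.
Physics must fall between period 2 and period 4 — holds.
Statistics can't start before period 3 — holds.
Logic and Crypto share students — holds.
Systems is already locked to period 3 — holds.
The Logic session must be before the Topology session — holds.
Crypto can only go in period 4 to period 6 — holds.
Graphics has to be done by period 6 — holds.
Systems and Crypto share students — holds.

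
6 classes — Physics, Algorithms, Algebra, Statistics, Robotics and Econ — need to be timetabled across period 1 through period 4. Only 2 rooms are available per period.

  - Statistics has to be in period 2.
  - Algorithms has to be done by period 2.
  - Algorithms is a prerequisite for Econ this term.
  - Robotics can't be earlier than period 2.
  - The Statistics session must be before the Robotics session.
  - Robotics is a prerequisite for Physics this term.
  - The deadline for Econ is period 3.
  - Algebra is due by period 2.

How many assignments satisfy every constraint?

Enumerating: Algebra=period 1; Robotics=period 3; Algorithms=period 1; Econ=period 2; Statistics=period 2; Physics=period 4 | Physics -> period 4; Algebra -> period 1; Statistics -> period 2; Econ -> period 3; Algorithms -> period 1; Robotics -> period 3 | Algorithms -> period 1; Physics -> period 4; Econ -> period 3; Statistics -> period 2; Algebra -> period 2; Robotics -> period 3 | Algebra -> period 1, Statistics -> period 2, Robotics -> period 3, Physics -> period 4, Algorithms -> period 2, Econ -> period 3.

4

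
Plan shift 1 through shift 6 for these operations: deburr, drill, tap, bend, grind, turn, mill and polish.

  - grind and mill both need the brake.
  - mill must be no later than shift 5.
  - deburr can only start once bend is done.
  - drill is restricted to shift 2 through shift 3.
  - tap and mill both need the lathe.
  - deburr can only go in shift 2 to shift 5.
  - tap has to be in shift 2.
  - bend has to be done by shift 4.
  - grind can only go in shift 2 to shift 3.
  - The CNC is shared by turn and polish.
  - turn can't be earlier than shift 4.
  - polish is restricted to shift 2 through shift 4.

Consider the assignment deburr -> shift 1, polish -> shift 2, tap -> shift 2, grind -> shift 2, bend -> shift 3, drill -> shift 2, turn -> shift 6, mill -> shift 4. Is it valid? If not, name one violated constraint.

No — it violates: deburr can only go in shift 2 to shift 5

deburr can only go in shift 2 to shift 5 — violated.
bend has to be done by shift 4 — holds.
grind can only go in shift 2 to shift 3 — holds.
deburr can only start once bend is done — violated.
tap has to be in shift 2 — holds.
polish is restricted to shift 2 through shift 4 — holds.
drill is restricted to shift 2 through shift 3 — holds.
mill must be no later than shift 5 — holds.
tap and mill both need the lathe — holds.
The CNC is shared by turn and polish — holds.
turn can't be earlier than shift 4 — holds.
grind and mill both need the brake — holds.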